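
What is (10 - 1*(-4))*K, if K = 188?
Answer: 2632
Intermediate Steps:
(10 - 1*(-4))*K = (10 - 1*(-4))*188 = (10 + 4)*188 = 14*188 = 2632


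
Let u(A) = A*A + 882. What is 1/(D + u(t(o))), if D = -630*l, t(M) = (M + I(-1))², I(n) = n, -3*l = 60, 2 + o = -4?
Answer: 1/15883 ≈ 6.2960e-5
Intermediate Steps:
o = -6 (o = -2 - 4 = -6)
l = -20 (l = -⅓*60 = -20)
t(M) = (-1 + M)² (t(M) = (M - 1)² = (-1 + M)²)
u(A) = 882 + A² (u(A) = A² + 882 = 882 + A²)
D = 12600 (D = -630*(-20) = 12600)
1/(D + u(t(o))) = 1/(12600 + (882 + ((-1 - 6)²)²)) = 1/(12600 + (882 + ((-7)²)²)) = 1/(12600 + (882 + 49²)) = 1/(12600 + (882 + 2401)) = 1/(12600 + 3283) = 1/15883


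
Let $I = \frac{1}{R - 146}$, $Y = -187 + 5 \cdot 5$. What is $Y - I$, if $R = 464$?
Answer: $- \frac{51517}{318} \approx -162.0$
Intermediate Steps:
$Y = -162$ ($Y = -187 + 25 = -162$)
$I = \frac{1}{318}$ ($I = \frac{1}{464 - 146} = \frac{1}{318} \approx 0.0031447$)
$Y - I = -162 - \frac{1}{318} = - \frac{51517}{318}$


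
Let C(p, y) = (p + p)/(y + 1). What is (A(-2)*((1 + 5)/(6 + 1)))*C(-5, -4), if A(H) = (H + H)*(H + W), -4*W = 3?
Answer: 220/7 ≈ 31.429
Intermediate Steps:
W = -¾ (W = -¼*3 = -¾ ≈ -0.75000)
A(H) = 2*H*(-¾ + H) (A(H) = (H + H)*(H - ¾) = (2*H)*(-¾ + H) = 2*H*(-¾ + H))
C(p, y) = 2*p/(1 + y) (C(p, y) = (2*p)/(1 + y) = 2*p/(1 + y))
(A(-2)*((1 + 5)/(6 + 1)))*C(-5, -4) = (((½)*(-2)*(-3 + 4*(-2)))*((1 + 5)/(6 + 1)))*(2*(-5)/(1 - 4)) = (((½)*(-2)*(-3 - 8))*(6/7))*(2*(-5)/(-3)) = (((½)*(-2)*(-11))*(6*(⅐)))*(2*(-5)*(-⅓)) = (11*(6/7))*(10/3) = (66/7)*(10/3) = 220/7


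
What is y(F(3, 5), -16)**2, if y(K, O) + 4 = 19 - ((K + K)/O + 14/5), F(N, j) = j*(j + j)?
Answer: 136161/400 ≈ 340.40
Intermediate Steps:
F(N, j) = 2*j**2 (F(N, j) = j*(2*j) = 2*j**2)
y(K, O) = 61/5 - 2*K/O (y(K, O) = -4 + (19 - ((K + K)/O + 14/5)) = -4 + (19 - ((2*K)/O + 14*(1/5))) = -4 + (19 - (2*K/O + 14/5)) = -4 + (19 - (14/5 + 2*K/O)) = -4 + (19 + (-14/5 - 2*K/O)) = -4 + (81/5 - 2*K/O) = 61/5 - 2*K/O)
y(F(3, 5), -16)**2 = (61/5 - 2*2*5**2/(-16))**2 = (61/5 - 2*2*25*(-1/16))**2 = (61/5 - 2*50*(-1/16))**2 = (61/5 + 25/4)**2 = (369/20)**2 = 136161/400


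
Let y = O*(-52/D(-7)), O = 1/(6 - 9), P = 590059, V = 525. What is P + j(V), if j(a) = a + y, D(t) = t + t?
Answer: 12402238/21 ≈ 5.9058e+5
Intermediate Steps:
D(t) = 2*t
O = -⅓ (O = 1/(-3) = -⅓ ≈ -0.33333)
y = -26/21 (y = -(-52)/(3*(2*(-7))) = -(-52)/(3*(-14)) = -(-52)*(-1)/(3*14) = -⅓*26/7 = -26/21 ≈ -1.2381)
j(a) = -26/21 + a (j(a) = a - 26/21 = -26/21 + a)
P + j(V) = 590059 + (-26/21 + 525) = 590059 + 10999/21 = 12402238/21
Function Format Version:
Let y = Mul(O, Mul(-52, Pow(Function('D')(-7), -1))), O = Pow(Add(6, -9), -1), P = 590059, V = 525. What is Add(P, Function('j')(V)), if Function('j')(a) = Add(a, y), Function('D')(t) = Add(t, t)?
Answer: Rational(12402238, 21) ≈ 5.9058e+5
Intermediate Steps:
Function('D')(t) = Mul(2, t)
O = Rational(-1, 3) (O = Pow(-3, -1) = Rational(-1, 3) ≈ -0.33333)
y = Rational(-26, 21) (y = Mul(Rational(-1, 3), Mul(-52, Pow(Mul(2, -7), -1))) = Mul(Rational(-1, 3), Mul(-52, Pow(-14, -1))) = Mul(Rational(-1, 3), Mul(-52, Rational(-1, 14))) = Mul(Rational(-1, 3), Rational(26, 7)) = Rational(-26, 21) ≈ -1.2381)
Function('j')(a) = Add(Rational(-26, 21), a) (Function('j')(a) = Add(a, Rational(-26, 21)) = Add(Rational(-26, 21), a))
Add(P, Function('j')(V)) = Add(590059, Add(Rational(-26, 21), 525)) = Add(590059, Rational(10999, 21)) = Rational(12402238, 21)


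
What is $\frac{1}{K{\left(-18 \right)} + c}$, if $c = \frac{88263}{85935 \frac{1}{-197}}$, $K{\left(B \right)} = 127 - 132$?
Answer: $- \frac{28645}{5939162} \approx -0.0048231$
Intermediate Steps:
$K{\left(B \right)} = -5$ ($K{\left(B \right)} = 127 - 132 = -5$)
$c = - \frac{5795937}{28645}$ ($c = \frac{88263}{85935 \left(- \frac{1}{197}\right)} = \frac{88263}{- \frac{85935}{197}} = 88263 \left(- \frac{197}{85935}\right) = - \frac{5795937}{28645} \approx -202.34$)
$\frac{1}{K{\left(-18 \right)} + c} = \frac{1}{-5 - \frac{5795937}{28645}} = \frac{1}{- \frac{5939162}{28645}} = - \frac{28645}{5939162}$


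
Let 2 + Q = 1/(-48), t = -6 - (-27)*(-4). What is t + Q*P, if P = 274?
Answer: -16025/24 ≈ -667.71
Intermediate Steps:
t = -114 (t = -6 - 1*108 = -6 - 108 = -114)
Q = -97/48 (Q = -2 + 1/(-48) = -2 - 1/48 = -97/48 ≈ -2.0208)
t + Q*P = -114 - 97/48*274 = -114 - 13289/24 = -16025/24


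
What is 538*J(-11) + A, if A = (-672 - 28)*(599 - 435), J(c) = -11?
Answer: -120718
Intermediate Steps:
A = -114800 (A = -700*164 = -114800)
538*J(-11) + A = 538*(-11) - 114800 = -5918 - 114800 = -120718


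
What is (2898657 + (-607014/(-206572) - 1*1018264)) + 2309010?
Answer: 432706981765/103286 ≈ 4.1894e+6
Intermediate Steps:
(2898657 + (-607014/(-206572) - 1*1018264)) + 2309010 = (2898657 + (-607014*(-1/206572) - 1018264)) + 2309010 = (2898657 + (303507/103286 - 1018264)) + 2309010 = (2898657 - 105172111997/103286) + 2309010 = 194218574905/103286 + 2309010 = 432706981765/103286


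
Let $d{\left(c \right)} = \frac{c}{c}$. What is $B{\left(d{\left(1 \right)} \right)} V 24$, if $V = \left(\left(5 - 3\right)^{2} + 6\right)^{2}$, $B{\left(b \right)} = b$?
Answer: $2400$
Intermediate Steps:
$d{\left(c \right)} = 1$
$V = 100$ ($V = \left(2^{2} + 6\right)^{2} = \left(4 + 6\right)^{2} = 10^{2} = 100$)
$B{\left(d{\left(1 \right)} \right)} V 24 = 1 \cdot 100 \cdot 24 = 100 \cdot 24 = 2400$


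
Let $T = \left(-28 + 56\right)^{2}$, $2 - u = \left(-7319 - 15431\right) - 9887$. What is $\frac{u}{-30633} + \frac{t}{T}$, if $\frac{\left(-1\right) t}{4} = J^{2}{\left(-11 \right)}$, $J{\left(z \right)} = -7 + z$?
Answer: $- \frac{4080584}{1501017} \approx -2.7185$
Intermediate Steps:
$t = -1296$ ($t = - 4 \left(-7 - 11\right)^{2} = - 4 \left(-18\right)^{2} = \left(-4\right) 324 = -1296$)
$u = 32639$ ($u = 2 - \left(\left(-7319 - 15431\right) - 9887\right) = 2 - \left(-22750 - 9887\right) = 2 - -32637 = 2 + 32637 = 32639$)
$T = 784$ ($T = 28^{2} = 784$)
$\frac{u}{-30633} + \frac{t}{T} = \frac{32639}{-30633} - \frac{1296}{784} = 32639 \left(- \frac{1}{30633}\right) - \frac{81}{49} = - \frac{32639}{30633} - \frac{81}{49} = - \frac{4080584}{1501017}$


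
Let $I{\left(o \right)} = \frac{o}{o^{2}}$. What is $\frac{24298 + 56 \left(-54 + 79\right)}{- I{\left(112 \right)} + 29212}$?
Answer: $\frac{959392}{1090581} \approx 0.87971$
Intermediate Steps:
$I{\left(o \right)} = \frac{1}{o}$ ($I{\left(o \right)} = \frac{o}{o^{2}} = \frac{1}{o}$)
$\frac{24298 + 56 \left(-54 + 79\right)}{- I{\left(112 \right)} + 29212} = \frac{24298 + 56 \left(-54 + 79\right)}{- \frac{1}{112} + 29212} = \frac{24298 + 56 \cdot 25}{\left(-1\right) \frac{1}{112} + 29212} = \frac{24298 + 1400}{- \frac{1}{112} + 29212} = \frac{25698}{\frac{3271743}{112}} = 25698 \cdot \frac{112}{3271743} = \frac{959392}{1090581}$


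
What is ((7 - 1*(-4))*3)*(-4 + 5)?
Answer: 33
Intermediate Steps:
((7 - 1*(-4))*3)*(-4 + 5) = ((7 + 4)*3)*1 = (11*3)*1 = 33*1 = 33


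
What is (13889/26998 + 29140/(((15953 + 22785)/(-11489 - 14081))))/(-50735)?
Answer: 10057968174159/26530562432570 ≈ 0.37911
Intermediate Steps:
(13889/26998 + 29140/(((15953 + 22785)/(-11489 - 14081))))/(-50735) = (13889*(1/26998) + 29140/((38738/(-25570))))*(-1/50735) = (13889/26998 + 29140/((38738*(-1/25570))))*(-1/50735) = (13889/26998 + 29140/(-19369/12785))*(-1/50735) = (13889/26998 + 29140*(-12785/19369))*(-1/50735) = (13889/26998 - 372554900/19369)*(-1/50735) = -10057968174159/522924262*(-1/50735) = 10057968174159/26530562432570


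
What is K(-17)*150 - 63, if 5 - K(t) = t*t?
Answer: -42663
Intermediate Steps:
K(t) = 5 - t² (K(t) = 5 - t*t = 5 - t²)
K(-17)*150 - 63 = (5 - 1*(-17)²)*150 - 63 = (5 - 1*289)*150 - 63 = (5 - 289)*150 - 63 = -284*150 - 63 = -42600 - 63 = -42663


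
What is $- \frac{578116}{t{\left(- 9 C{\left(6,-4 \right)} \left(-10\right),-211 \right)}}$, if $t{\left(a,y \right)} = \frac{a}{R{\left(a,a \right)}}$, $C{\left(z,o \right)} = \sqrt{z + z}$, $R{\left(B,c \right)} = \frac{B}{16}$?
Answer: $- \frac{144529}{4} \approx -36132.0$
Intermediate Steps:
$R{\left(B,c \right)} = \frac{B}{16}$ ($R{\left(B,c \right)} = B \frac{1}{16} = \frac{B}{16}$)
$C{\left(z,o \right)} = \sqrt{2} \sqrt{z}$ ($C{\left(z,o \right)} = \sqrt{2 z} = \sqrt{2} \sqrt{z}$)
$t{\left(a,y \right)} = 16$ ($t{\left(a,y \right)} = \frac{a}{\frac{1}{16} a} = a \frac{16}{a} = 16$)
$- \frac{578116}{t{\left(- 9 C{\left(6,-4 \right)} \left(-10\right),-211 \right)}} = - \frac{578116}{16} = \left(-578116\right) \frac{1}{16} = - \frac{144529}{4}$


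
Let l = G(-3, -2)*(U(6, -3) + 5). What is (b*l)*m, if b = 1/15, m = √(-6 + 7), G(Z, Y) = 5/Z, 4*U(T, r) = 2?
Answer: -11/18 ≈ -0.61111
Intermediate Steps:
U(T, r) = ½ (U(T, r) = (¼)*2 = ½)
l = -55/6 (l = (5/(-3))*(½ + 5) = (5*(-⅓))*(11/2) = -5/3*11/2 = -55/6 ≈ -9.1667)
m = 1 (m = √1 = 1)
b = 1/15 (b = 1*(1/15) = 1/15 ≈ 0.066667)
(b*l)*m = ((1/15)*(-55/6))*1 = -11/18*1 = -11/18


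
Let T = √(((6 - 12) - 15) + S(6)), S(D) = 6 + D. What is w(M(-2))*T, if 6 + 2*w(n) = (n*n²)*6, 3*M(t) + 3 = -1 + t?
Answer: -81*I ≈ -81.0*I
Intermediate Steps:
M(t) = -4/3 + t/3 (M(t) = -1 + (-1 + t)/3 = -1 + (-⅓ + t/3) = -4/3 + t/3)
w(n) = -3 + 3*n³ (w(n) = -3 + ((n*n²)*6)/2 = -3 + (n³*6)/2 = -3 + (6*n³)/2 = -3 + 3*n³)
T = 3*I (T = √(((6 - 12) - 15) + (6 + 6)) = √((-6 - 15) + 12) = √(-21 + 12) = √(-9) = 3*I ≈ 3.0*I)
w(M(-2))*T = (-3 + 3*(-4/3 + (⅓)*(-2))³)*(3*I) = (-3 + 3*(-4/3 - ⅔)³)*(3*I) = (-3 + 3*(-2)³)*(3*I) = (-3 + 3*(-8))*(3*I) = (-3 - 24)*(3*I) = -81*I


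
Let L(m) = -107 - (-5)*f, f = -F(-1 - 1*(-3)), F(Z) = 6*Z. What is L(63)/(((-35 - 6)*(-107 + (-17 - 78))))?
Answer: -167/8282 ≈ -0.020164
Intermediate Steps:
f = -12 (f = -6*(-1 - 1*(-3)) = -6*(-1 + 3) = -6*2 = -1*12 = -12)
L(m) = -167 (L(m) = -107 - (-5)*(-12) = -107 - 1*60 = -107 - 60 = -167)
L(63)/(((-35 - 6)*(-107 + (-17 - 78)))) = -167*1/((-107 + (-17 - 78))*(-35 - 6)) = -167*(-1/(41*(-107 - 95))) = -167/((-41*(-202))) = -167/8282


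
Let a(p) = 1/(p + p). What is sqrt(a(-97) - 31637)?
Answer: I*sqrt(1190690326)/194 ≈ 177.87*I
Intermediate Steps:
a(p) = 1/(2*p)
sqrt(a(-97) - 31637) = sqrt((1/2)/(-97) - 31637) = sqrt((1/2)*(-1/97) - 31637) = sqrt(-1/194 - 31637) = sqrt(-6137579/194) = I*sqrt(1190690326)/194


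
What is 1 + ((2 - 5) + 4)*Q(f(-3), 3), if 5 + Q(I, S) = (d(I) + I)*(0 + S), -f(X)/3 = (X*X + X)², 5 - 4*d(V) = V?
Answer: -973/4 ≈ -243.25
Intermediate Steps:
d(V) = 5/4 - V/4
f(X) = -3*(X + X²)² (f(X) = -3*(X*X + X)² = -3*(X² + X)² = -3*(X + X²)²)
Q(I, S) = -5 + S*(5/4 + 3*I/4) (Q(I, S) = -5 + ((5/4 - I/4) + I)*(0 + S) = -5 + (5/4 + 3*I/4)*S = -5 + S*(5/4 + 3*I/4))
1 + ((2 - 5) + 4)*Q(f(-3), 3) = 1 + ((2 - 5) + 4)*(-5 + (5/4)*3 + (¾)*(-3*(-3)²*(1 - 3)²)*3) = 1 + (-3 + 4)*(-5 + 15/4 + (¾)*(-3*9*(-2)²)*3) = 1 + 1*(-5 + 15/4 + (¾)*(-3*9*4)*3) = 1 + 1*(-5 + 15/4 + (¾)*(-108)*3) = 1 + 1*(-5 + 15/4 - 243) = 1 + 1*(-977/4) = 1 - 977/4 = -973/4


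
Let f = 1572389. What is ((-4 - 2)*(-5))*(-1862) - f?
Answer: -1628249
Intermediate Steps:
((-4 - 2)*(-5))*(-1862) - f = ((-4 - 2)*(-5))*(-1862) - 1*1572389 = -6*(-5)*(-1862) - 1572389 = 30*(-1862) - 1572389 = -55860 - 1572389 = -1628249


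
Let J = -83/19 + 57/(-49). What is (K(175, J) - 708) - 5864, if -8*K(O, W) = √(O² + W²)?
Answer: -6572 - 125*√1700549/7448 ≈ -6593.9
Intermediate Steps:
J = -5150/931 (J = -83*1/19 + 57*(-1/49) = -83/19 - 57/49 = -5150/931 ≈ -5.5317)
K(O, W) = -√(O² + W²)/8
(K(175, J) - 708) - 5864 = (-√(175² + (-5150/931)²)/8 - 708) - 5864 = (-√(30625 + 26522500/866761)/8 - 708) - 5864 = (-125*√1700549/7448 - 708) - 5864 = (-708 - 125*√1700549/7448) - 5864 = -6572 - 125*√1700549/7448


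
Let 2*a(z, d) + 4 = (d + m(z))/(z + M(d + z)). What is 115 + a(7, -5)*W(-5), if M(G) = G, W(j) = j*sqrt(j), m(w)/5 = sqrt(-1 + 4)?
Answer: 115 + 5*I*sqrt(5)*(41 - 5*sqrt(3))/18 ≈ 115.0 + 20.087*I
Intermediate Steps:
m(w) = 5*sqrt(3) (m(w) = 5*sqrt(-1 + 4) = 5*sqrt(3))
W(j) = j**(3/2)
a(z, d) = -2 + (d + 5*sqrt(3))/(2*(d + 2*z)) (a(z, d) = -2 + ((d + 5*sqrt(3))/(z + (d + z)))/2 = -2 + ((d + 5*sqrt(3))/(d + 2*z))/2 = -2 + (d + 5*sqrt(3))/(2*(d + 2*z)))
115 + a(7, -5)*W(-5) = 115 + ((-8*7 - 3*(-5) + 5*sqrt(3))/(2*(-5 + 2*7)))*(-5)**(3/2) = 115 + ((-56 + 15 + 5*sqrt(3))/(2*(-5 + 14)))*(-5*I*sqrt(5)) = 115 + ((1/2)*(-41 + 5*sqrt(3))/9)*(-5*I*sqrt(5)) = 115 + ((1/2)*(1/9)*(-41 + 5*sqrt(3)))*(-5*I*sqrt(5)) = 115 + (-41/18 + 5*sqrt(3)/18)*(-5*I*sqrt(5)) = 115 - 5*I*sqrt(5)*(-41/18 + 5*sqrt(3)/18)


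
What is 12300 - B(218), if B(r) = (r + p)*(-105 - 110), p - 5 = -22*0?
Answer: 60245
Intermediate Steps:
p = 5 (p = 5 - 22*0 = 5 + 0 = 5)
B(r) = -1075 - 215*r (B(r) = (r + 5)*(-105 - 110) = (5 + r)*(-215) = -1075 - 215*r)
12300 - B(218) = 12300 - (-1075 - 215*218) = 12300 - (-1075 - 46870) = 12300 - 1*(-47945) = 12300 + 47945 = 60245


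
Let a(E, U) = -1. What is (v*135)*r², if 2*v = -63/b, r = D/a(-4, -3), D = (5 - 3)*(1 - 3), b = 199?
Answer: -68040/199 ≈ -341.91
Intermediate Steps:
D = -4 (D = 2*(-2) = -4)
r = 4 (r = -4/(-1) = -4*(-1) = 4)
v = -63/398 (v = (-63/199)/2 = (-63*1/199)/2 = (½)*(-63/199) = -63/398 ≈ -0.15829)
(v*135)*r² = -63/398*135*4² = -8505/398*16 = -68040/199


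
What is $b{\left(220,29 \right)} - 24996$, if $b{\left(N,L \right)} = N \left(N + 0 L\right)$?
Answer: $23404$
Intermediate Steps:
$b{\left(N,L \right)} = N^{2}$ ($b{\left(N,L \right)} = N \left(N + 0\right) = N N = N^{2}$)
$b{\left(220,29 \right)} - 24996 = 220^{2} - 24996 = 48400 - 24996 = 23404$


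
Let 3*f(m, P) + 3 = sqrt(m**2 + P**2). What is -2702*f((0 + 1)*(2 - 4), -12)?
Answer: 2702 - 5404*sqrt(37)/3 ≈ -8255.1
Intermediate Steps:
f(m, P) = -1 + sqrt(P**2 + m**2)/3 (f(m, P) = -1 + sqrt(m**2 + P**2)/3 = -1 + sqrt(P**2 + m**2)/3)
-2702*f((0 + 1)*(2 - 4), -12) = -2702*(-1 + sqrt((-12)**2 + ((0 + 1)*(2 - 4))**2)/3) = -2702*(-1 + sqrt(144 + (1*(-2))**2)/3) = -2702*(-1 + sqrt(144 + (-2)**2)/3) = -2702*(-1 + sqrt(144 + 4)/3) = -2702*(-1 + sqrt(148)/3) = -2702*(-1 + (2*sqrt(37))/3) = -2702*(-1 + 2*sqrt(37)/3) = 2702 - 5404*sqrt(37)/3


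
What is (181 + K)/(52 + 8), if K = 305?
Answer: 81/10 ≈ 8.1000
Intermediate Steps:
(181 + K)/(52 + 8) = (181 + 305)/(52 + 8) = 486/60 = 486*(1/60) = 81/10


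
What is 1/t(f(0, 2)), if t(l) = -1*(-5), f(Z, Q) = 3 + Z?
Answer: 1/5 ≈ 0.20000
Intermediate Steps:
t(l) = 5
1/t(f(0, 2)) = 1/5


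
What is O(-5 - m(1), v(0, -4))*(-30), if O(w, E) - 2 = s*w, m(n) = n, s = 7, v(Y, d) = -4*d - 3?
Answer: 1200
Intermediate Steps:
v(Y, d) = -3 - 4*d
O(w, E) = 2 + 7*w
O(-5 - m(1), v(0, -4))*(-30) = (2 + 7*(-5 - 1*1))*(-30) = (2 + 7*(-5 - 1))*(-30) = (2 + 7*(-6))*(-30) = (2 - 42)*(-30) = -40*(-30) = 1200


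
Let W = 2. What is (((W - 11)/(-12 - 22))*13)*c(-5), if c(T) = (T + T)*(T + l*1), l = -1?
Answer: 3510/17 ≈ 206.47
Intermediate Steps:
c(T) = 2*T*(-1 + T) (c(T) = (T + T)*(T - 1*1) = (2*T)*(T - 1) = (2*T)*(-1 + T) = 2*T*(-1 + T))
(((W - 11)/(-12 - 22))*13)*c(-5) = (((2 - 11)/(-12 - 22))*13)*(2*(-5)*(-1 - 5)) = (-9/(-34)*13)*(2*(-5)*(-6)) = (-9*(-1/34)*13)*60 = ((9/34)*13)*60 = (117/34)*60 = 3510/17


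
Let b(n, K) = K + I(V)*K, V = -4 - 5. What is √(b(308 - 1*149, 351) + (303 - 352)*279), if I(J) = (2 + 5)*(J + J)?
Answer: 3*I*√6394 ≈ 239.89*I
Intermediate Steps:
V = -9
I(J) = 14*J (I(J) = 7*(2*J) = 14*J)
b(n, K) = -125*K (b(n, K) = K + (14*(-9))*K = K - 126*K = -125*K)
√(b(308 - 1*149, 351) + (303 - 352)*279) = √(-125*351 + (303 - 352)*279) = √(-43875 - 49*279) = √(-43875 - 13671) = √(-57546) = 3*I*√6394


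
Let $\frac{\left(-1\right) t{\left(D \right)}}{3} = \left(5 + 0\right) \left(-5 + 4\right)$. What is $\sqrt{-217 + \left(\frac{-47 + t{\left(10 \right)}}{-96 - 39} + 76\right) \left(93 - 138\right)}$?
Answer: $\frac{i \sqrt{32829}}{3} \approx 60.396 i$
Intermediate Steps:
$t{\left(D \right)} = 15$ ($t{\left(D \right)} = - 3 \left(5 + 0\right) \left(-5 + 4\right) = - 3 \cdot 5 \left(-1\right) = \left(-3\right) \left(-5\right) = 15$)
$\sqrt{-217 + \left(\frac{-47 + t{\left(10 \right)}}{-96 - 39} + 76\right) \left(93 - 138\right)} = \sqrt{-217 + \left(\frac{-47 + 15}{-96 - 39} + 76\right) \left(93 - 138\right)} = \sqrt{-217 + \left(- \frac{32}{-135} + 76\right) \left(-45\right)} = \sqrt{-217 + \left(\left(-32\right) \left(- \frac{1}{135}\right) + 76\right) \left(-45\right)} = \sqrt{-217 + \left(\frac{32}{135} + 76\right) \left(-45\right)} = \sqrt{-217 + \frac{10292}{135} \left(-45\right)} = \sqrt{-217 - \frac{10292}{3}} = \sqrt{- \frac{10943}{3}} = \frac{i \sqrt{32829}}{3}$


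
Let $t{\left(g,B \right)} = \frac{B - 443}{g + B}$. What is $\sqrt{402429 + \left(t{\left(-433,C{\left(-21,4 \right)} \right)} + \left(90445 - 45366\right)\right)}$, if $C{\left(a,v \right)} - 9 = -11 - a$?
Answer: $\frac{16 \sqrt{8322619}}{69} \approx 668.96$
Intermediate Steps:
$C{\left(a,v \right)} = -2 - a$ ($C{\left(a,v \right)} = 9 - \left(11 + a\right) = -2 - a$)
$t{\left(g,B \right)} = \frac{-443 + B}{B + g}$
$\sqrt{402429 + \left(t{\left(-433,C{\left(-21,4 \right)} \right)} + \left(90445 - 45366\right)\right)} = \sqrt{402429 + \left(\frac{-443 - -19}{\left(-2 - -21\right) - 433} + \left(90445 - 45366\right)\right)} = \sqrt{402429 + \left(\frac{-443 + \left(-2 + 21\right)}{\left(-2 + 21\right) - 433} + 45079\right)} = \sqrt{402429 + \left(\frac{-443 + 19}{19 - 433} + 45079\right)} = \sqrt{402429 + \left(\frac{1}{-414} \left(-424\right) + 45079\right)} = \sqrt{402429 + \left(\left(- \frac{1}{414}\right) \left(-424\right) + 45079\right)} = \sqrt{402429 + \left(\frac{212}{207} + 45079\right)} = \sqrt{402429 + \frac{9331565}{207}} = \sqrt{\frac{92634368}{207}} = \frac{16 \sqrt{8322619}}{69}$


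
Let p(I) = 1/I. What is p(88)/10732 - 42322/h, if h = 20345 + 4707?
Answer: -9992387225/5914877408 ≈ -1.6894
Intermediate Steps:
h = 25052
p(88)/10732 - 42322/h = 1/(88*10732) - 42322/25052 = (1/88)*(1/10732) - 42322*1/25052 = 1/944416 - 21161/12526 = -9992387225/5914877408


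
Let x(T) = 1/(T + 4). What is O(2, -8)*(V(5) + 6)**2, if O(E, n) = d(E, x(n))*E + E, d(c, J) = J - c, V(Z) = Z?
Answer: -605/2 ≈ -302.50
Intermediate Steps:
x(T) = 1/(4 + T)
O(E, n) = E + E*(1/(4 + n) - E) (O(E, n) = (1/(4 + n) - E)*E + E = E*(1/(4 + n) - E) + E = E + E*(1/(4 + n) - E))
O(2, -8)*(V(5) + 6)**2 = (2*(1 + (1 - 1*2)*(4 - 8))/(4 - 8))*(5 + 6)**2 = (2*(1 + (1 - 2)*(-4))/(-4))*11**2 = (2*(-1/4)*(1 - 1*(-4)))*121 = (2*(-1/4)*(1 + 4))*121 = (2*(-1/4)*5)*121 = -5/2*121 = -605/2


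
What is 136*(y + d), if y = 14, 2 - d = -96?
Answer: 15232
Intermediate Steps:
d = 98 (d = 2 - 1*(-96) = 2 + 96 = 98)
136*(y + d) = 136*(14 + 98) = 136*112 = 15232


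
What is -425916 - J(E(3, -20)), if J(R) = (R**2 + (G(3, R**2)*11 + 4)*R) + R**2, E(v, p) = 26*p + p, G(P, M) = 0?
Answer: -1006956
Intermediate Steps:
E(v, p) = 27*p
J(R) = 2*R**2 + 4*R (J(R) = (R**2 + (0*11 + 4)*R) + R**2 = (R**2 + (0 + 4)*R) + R**2 = (R**2 + 4*R) + R**2 = 2*R**2 + 4*R)
-425916 - J(E(3, -20)) = -425916 - 2*27*(-20)*(2 + 27*(-20)) = -425916 - 2*(-540)*(2 - 540) = -425916 - 2*(-540)*(-538) = -425916 - 1*581040 = -425916 - 581040 = -1006956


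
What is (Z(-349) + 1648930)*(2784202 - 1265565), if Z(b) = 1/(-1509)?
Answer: 3778726296072053/1509 ≈ 2.5041e+12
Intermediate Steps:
Z(b) = -1/1509
(Z(-349) + 1648930)*(2784202 - 1265565) = (-1/1509 + 1648930)*(2784202 - 1265565) = (2488235369/1509)*1518637 = 3778726296072053/1509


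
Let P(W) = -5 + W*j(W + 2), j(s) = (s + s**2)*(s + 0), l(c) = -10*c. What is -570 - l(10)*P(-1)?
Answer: -1270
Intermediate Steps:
j(s) = s*(s + s**2) (j(s) = (s + s**2)*s = s*(s + s**2))
P(W) = -5 + W*(2 + W)**2*(3 + W) (P(W) = -5 + W*((W + 2)**2*(1 + (W + 2))) = -5 + W*((2 + W)**2*(1 + (2 + W))) = -5 + W*((2 + W)**2*(3 + W)) = -5 + W*(2 + W)**2*(3 + W))
-570 - l(10)*P(-1) = -570 - (-10*10)*(-5 - (2 - 1)**2*(3 - 1)) = -570 - (-100)*(-5 - 1*1**2*2) = -570 - (-100)*(-5 - 1*1*2) = -570 - (-100)*(-5 - 2) = -570 - (-100)*(-7) = -570 - 1*700 = -570 - 700 = -1270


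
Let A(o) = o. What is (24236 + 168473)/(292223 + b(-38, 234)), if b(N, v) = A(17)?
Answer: 192709/292240 ≈ 0.65942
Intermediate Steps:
b(N, v) = 17
(24236 + 168473)/(292223 + b(-38, 234)) = (24236 + 168473)/(292223 + 17) = 192709/292240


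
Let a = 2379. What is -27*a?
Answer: -64233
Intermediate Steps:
-27*a = -27*2379 = -64233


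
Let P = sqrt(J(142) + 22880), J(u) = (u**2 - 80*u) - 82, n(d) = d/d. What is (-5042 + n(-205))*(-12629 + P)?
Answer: 63662789 - 5041*sqrt(31602) ≈ 6.2767e+7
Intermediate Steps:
n(d) = 1
J(u) = -82 + u**2 - 80*u
P = sqrt(31602) (P = sqrt((-82 + 142**2 - 80*142) + 22880) = sqrt((-82 + 20164 - 11360) + 22880) = sqrt(8722 + 22880) = sqrt(31602) ≈ 177.77)
(-5042 + n(-205))*(-12629 + P) = (-5042 + 1)*(-12629 + sqrt(31602)) = -5041*(-12629 + sqrt(31602)) = 63662789 - 5041*sqrt(31602)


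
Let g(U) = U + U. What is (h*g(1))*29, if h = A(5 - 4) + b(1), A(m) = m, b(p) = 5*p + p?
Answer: 406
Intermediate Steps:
b(p) = 6*p
h = 7 (h = (5 - 4) + 6*1 = 1 + 6 = 7)
g(U) = 2*U
(h*g(1))*29 = (7*(2*1))*29 = (7*2)*29 = 14*29 = 406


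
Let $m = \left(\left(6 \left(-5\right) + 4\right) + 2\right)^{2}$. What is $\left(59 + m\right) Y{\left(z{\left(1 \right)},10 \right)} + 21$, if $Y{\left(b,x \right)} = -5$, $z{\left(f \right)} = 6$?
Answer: $-3154$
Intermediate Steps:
$m = 576$ ($m = \left(\left(-30 + 4\right) + 2\right)^{2} = \left(-26 + 2\right)^{2} = \left(-24\right)^{2} = 576$)
$\left(59 + m\right) Y{\left(z{\left(1 \right)},10 \right)} + 21 = \left(59 + 576\right) \left(-5\right) + 21 = 635 \left(-5\right) + 21 = -3175 + 21 = -3154$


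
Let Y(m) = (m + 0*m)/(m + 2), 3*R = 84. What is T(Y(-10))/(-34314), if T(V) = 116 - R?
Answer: -44/17157 ≈ -0.0025645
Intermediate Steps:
R = 28 (R = (⅓)*84 = 28)
Y(m) = m/(2 + m) (Y(m) = (m + 0)/(2 + m) = m/(2 + m))
T(V) = 88 (T(V) = 116 - 1*28 = 116 - 28 = 88)
T(Y(-10))/(-34314) = 88/(-34314) = 88*(-1/34314) = -44/17157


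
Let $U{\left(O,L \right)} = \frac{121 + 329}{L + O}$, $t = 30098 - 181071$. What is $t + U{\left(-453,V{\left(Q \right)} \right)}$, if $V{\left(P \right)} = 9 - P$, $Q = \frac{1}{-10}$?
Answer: $- \frac{670173647}{4439} \approx -1.5097 \cdot 10^{5}$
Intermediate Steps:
$Q = - \frac{1}{10} \approx -0.1$
$t = -150973$ ($t = 30098 - 181071 = -150973$)
$U{\left(O,L \right)} = \frac{450}{L + O}$
$t + U{\left(-453,V{\left(Q \right)} \right)} = -150973 + \frac{450}{\left(9 - - \frac{1}{10}\right) - 453} = -150973 + \frac{450}{\left(9 + \frac{1}{10}\right) - 453} = -150973 + \frac{450}{\frac{91}{10} - 453} = -150973 + \frac{450}{- \frac{4439}{10}} = -150973 + 450 \left(- \frac{10}{4439}\right) = -150973 - \frac{4500}{4439} = - \frac{670173647}{4439}$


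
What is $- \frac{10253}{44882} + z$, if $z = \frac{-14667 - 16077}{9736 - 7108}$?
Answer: $- \frac{39077697}{3276386} \approx -11.927$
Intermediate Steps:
$z = - \frac{854}{73}$ ($z = - \frac{30744}{2628} = \left(-30744\right) \frac{1}{2628} = - \frac{854}{73} \approx -11.699$)
$- \frac{10253}{44882} + z = - \frac{10253}{44882} - \frac{854}{73} = - \frac{39077697}{3276386}$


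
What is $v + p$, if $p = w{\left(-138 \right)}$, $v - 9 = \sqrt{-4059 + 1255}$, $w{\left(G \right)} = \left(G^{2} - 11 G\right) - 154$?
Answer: $20417 + 2 i \sqrt{701} \approx 20417.0 + 52.953 i$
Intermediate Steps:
$w{\left(G \right)} = -154 + G^{2} - 11 G$
$v = 9 + 2 i \sqrt{701}$ ($v = 9 + \sqrt{-4059 + 1255} = 9 + \sqrt{-2804} = 9 + 2 i \sqrt{701} \approx 9.0 + 52.953 i$)
$p = 20408$ ($p = -154 + \left(-138\right)^{2} - -1518 = -154 + 19044 + 1518 = 20408$)
$v + p = \left(9 + 2 i \sqrt{701}\right) + 20408 = 20417 + 2 i \sqrt{701}$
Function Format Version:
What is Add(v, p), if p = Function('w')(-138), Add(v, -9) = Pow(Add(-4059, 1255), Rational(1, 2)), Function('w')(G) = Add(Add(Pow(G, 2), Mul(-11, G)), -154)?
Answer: Add(20417, Mul(2, I, Pow(701, Rational(1, 2)))) ≈ Add(20417., Mul(52.953, I))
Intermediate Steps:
Function('w')(G) = Add(-154, Pow(G, 2), Mul(-11, G))
v = Add(9, Mul(2, I, Pow(701, Rational(1, 2)))) (v = Add(9, Pow(Add(-4059, 1255), Rational(1, 2))) = Add(9, Pow(-2804, Rational(1, 2))) = Add(9, Mul(2, I, Pow(701, Rational(1, 2)))) ≈ Add(9.0000, Mul(52.953, I)))
p = 20408 (p = Add(-154, Pow(-138, 2), Mul(-11, -138)) = Add(-154, 19044, 1518) = 20408)
Add(v, p) = Add(Add(9, Mul(2, I, Pow(701, Rational(1, 2)))), 20408) = Add(20417, Mul(2, I, Pow(701, Rational(1, 2))))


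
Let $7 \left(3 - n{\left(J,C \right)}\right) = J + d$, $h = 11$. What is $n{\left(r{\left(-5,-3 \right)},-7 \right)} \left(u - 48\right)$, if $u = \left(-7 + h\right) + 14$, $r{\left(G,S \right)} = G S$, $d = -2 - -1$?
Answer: $-30$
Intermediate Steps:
$d = -1$ ($d = -2 + 1 = -1$)
$u = 18$ ($u = \left(-7 + 11\right) + 14 = 4 + 14 = 18$)
$n{\left(J,C \right)} = \frac{22}{7} - \frac{J}{7}$ ($n{\left(J,C \right)} = 3 - \frac{J - 1}{7} = 3 - \frac{-1 + J}{7} = 3 - \left(- \frac{1}{7} + \frac{J}{7}\right) = \frac{22}{7} - \frac{J}{7}$)
$n{\left(r{\left(-5,-3 \right)},-7 \right)} \left(u - 48\right) = \left(\frac{22}{7} - \frac{\left(-5\right) \left(-3\right)}{7}\right) \left(18 - 48\right) = \left(\frac{22}{7} - \frac{15}{7}\right) \left(-30\right) = 1 \left(-30\right) = -30$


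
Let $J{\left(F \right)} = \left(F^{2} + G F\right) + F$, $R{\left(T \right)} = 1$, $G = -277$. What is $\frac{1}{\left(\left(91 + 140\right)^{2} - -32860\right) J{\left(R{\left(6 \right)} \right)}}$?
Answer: $- \frac{1}{23710775} \approx -4.2175 \cdot 10^{-8}$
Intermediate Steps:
$J{\left(F \right)} = F^{2} - 276 F$ ($J{\left(F \right)} = \left(F^{2} - 277 F\right) + F = F^{2} - 276 F$)
$\frac{1}{\left(\left(91 + 140\right)^{2} - -32860\right) J{\left(R{\left(6 \right)} \right)}} = \frac{1}{\left(\left(91 + 140\right)^{2} - -32860\right) 1 \left(-276 + 1\right)} = \frac{1}{\left(231^{2} + 32860\right) 1 \left(-275\right)} = \frac{1}{\left(53361 + 32860\right) \left(-275\right)} = \frac{1}{86221} \left(- \frac{1}{275}\right) = - \frac{1}{23710775}$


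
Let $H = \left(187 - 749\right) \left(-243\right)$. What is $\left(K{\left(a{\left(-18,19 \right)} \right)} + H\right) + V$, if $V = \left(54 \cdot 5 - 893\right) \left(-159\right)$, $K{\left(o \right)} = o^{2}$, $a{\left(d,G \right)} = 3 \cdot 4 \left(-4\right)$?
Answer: $237927$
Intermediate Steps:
$a{\left(d,G \right)} = -48$ ($a{\left(d,G \right)} = 12 \left(-4\right) = -48$)
$V = 99057$ ($V = \left(270 - 893\right) \left(-159\right) = \left(-623\right) \left(-159\right) = 99057$)
$H = 136566$ ($H = \left(-562\right) \left(-243\right) = 136566$)
$\left(K{\left(a{\left(-18,19 \right)} \right)} + H\right) + V = \left(\left(-48\right)^{2} + 136566\right) + 99057 = \left(2304 + 136566\right) + 99057 = 138870 + 99057 = 237927$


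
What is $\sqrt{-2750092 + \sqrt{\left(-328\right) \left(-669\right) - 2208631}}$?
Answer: $\sqrt{-2750092 + i \sqrt{1989199}} \approx 0.425 + 1658.3 i$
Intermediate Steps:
$\sqrt{-2750092 + \sqrt{\left(-328\right) \left(-669\right) - 2208631}} = \sqrt{-2750092 + \sqrt{219432 - 2208631}} = \sqrt{-2750092 + \sqrt{-1989199}} = \sqrt{-2750092 + i \sqrt{1989199}}$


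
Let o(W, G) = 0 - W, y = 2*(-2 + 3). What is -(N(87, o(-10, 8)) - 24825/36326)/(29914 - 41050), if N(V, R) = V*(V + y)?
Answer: 93749131/134842112 ≈ 0.69525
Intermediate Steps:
y = 2 (y = 2*1 = 2)
o(W, G) = -W
N(V, R) = V*(2 + V) (N(V, R) = V*(V + 2) = V*(2 + V))
-(N(87, o(-10, 8)) - 24825/36326)/(29914 - 41050) = -(87*(2 + 87) - 24825/36326)/(29914 - 41050) = -(87*89 - 24825*1/36326)/(-11136) = -(7743 - 24825/36326)*(-1)/11136 = -281247393*(-1)/(36326*11136) = -1*(-93749131/134842112) = 93749131/134842112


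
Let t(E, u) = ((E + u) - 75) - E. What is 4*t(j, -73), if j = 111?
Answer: -592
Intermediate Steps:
t(E, u) = -75 + u (t(E, u) = (-75 + E + u) - E = -75 + u)
4*t(j, -73) = 4*(-75 - 73) = 4*(-148) = -592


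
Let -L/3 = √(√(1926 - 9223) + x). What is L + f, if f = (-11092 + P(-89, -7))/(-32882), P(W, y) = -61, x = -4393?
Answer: 11153/32882 - 3*√(-4393 + I*√7297) ≈ -1.594 - 198.85*I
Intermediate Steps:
L = -3*√(-4393 + I*√7297) (L = -3*√(√(1926 - 9223) - 4393) = -3*√(√(-7297) - 4393) = -3*√(I*√7297 - 4393) = -3*√(-4393 + I*√7297) ≈ -1.9331 - 198.85*I)
f = 11153/32882 (f = (-11092 - 61)/(-32882) = -11153*(-1/32882) = 11153/32882 ≈ 0.33918)
L + f = -3*√(-4393 + I*√7297) + 11153/32882 = 11153/32882 - 3*√(-4393 + I*√7297)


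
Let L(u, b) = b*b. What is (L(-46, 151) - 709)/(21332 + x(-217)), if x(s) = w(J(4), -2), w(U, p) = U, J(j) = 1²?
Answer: 7364/7111 ≈ 1.0356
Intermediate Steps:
J(j) = 1
L(u, b) = b²
x(s) = 1
(L(-46, 151) - 709)/(21332 + x(-217)) = (151² - 709)/(21332 + 1) = (22801 - 709)/21333 = 22092*(1/21333) = 7364/7111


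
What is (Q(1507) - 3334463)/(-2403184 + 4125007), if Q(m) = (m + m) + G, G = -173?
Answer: -3331622/1721823 ≈ -1.9349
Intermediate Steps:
Q(m) = -173 + 2*m (Q(m) = (m + m) - 173 = 2*m - 173 = -173 + 2*m)
(Q(1507) - 3334463)/(-2403184 + 4125007) = ((-173 + 2*1507) - 3334463)/(-2403184 + 4125007) = ((-173 + 3014) - 3334463)/1721823 = (2841 - 3334463)*(1/1721823) = -3331622*1/1721823 = -3331622/1721823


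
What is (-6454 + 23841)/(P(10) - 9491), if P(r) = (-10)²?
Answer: -17387/9391 ≈ -1.8515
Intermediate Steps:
P(r) = 100
(-6454 + 23841)/(P(10) - 9491) = (-6454 + 23841)/(100 - 9491) = 17387/(-9391) = 17387*(-1/9391) = -17387/9391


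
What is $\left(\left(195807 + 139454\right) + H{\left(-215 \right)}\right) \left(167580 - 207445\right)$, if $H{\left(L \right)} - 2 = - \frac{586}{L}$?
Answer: $- \frac{574710830463}{43} \approx -1.3365 \cdot 10^{10}$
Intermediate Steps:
$H{\left(L \right)} = 2 - \frac{586}{L}$
$\left(\left(195807 + 139454\right) + H{\left(-215 \right)}\right) \left(167580 - 207445\right) = \left(\left(195807 + 139454\right) - \left(-2 + \frac{586}{-215}\right)\right) \left(167580 - 207445\right) = \left(335261 + \left(2 - - \frac{586}{215}\right)\right) \left(-39865\right) = \left(335261 + \left(2 + \frac{586}{215}\right)\right) \left(-39865\right) = \left(335261 + \frac{1016}{215}\right) \left(-39865\right) = \frac{72082131}{215} \left(-39865\right) = - \frac{574710830463}{43}$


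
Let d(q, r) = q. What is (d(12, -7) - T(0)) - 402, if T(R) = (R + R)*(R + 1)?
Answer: -390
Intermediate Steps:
T(R) = 2*R*(1 + R) (T(R) = (2*R)*(1 + R) = 2*R*(1 + R))
(d(12, -7) - T(0)) - 402 = (12 - 2*0*(1 + 0)) - 402 = (12 - 2*0) - 402 = (12 - 1*0) - 402 = (12 + 0) - 402 = 12 - 402 = -390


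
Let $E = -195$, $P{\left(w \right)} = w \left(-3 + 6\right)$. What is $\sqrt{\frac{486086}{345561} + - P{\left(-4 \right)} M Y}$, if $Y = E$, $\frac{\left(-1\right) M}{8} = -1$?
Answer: $\frac{i \sqrt{2235232244012874}}{345561} \approx 136.82 i$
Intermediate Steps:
$M = 8$ ($M = \left(-8\right) \left(-1\right) = 8$)
$P{\left(w \right)} = 3 w$ ($P{\left(w \right)} = w 3 = 3 w$)
$Y = -195$
$\sqrt{\frac{486086}{345561} + - P{\left(-4 \right)} M Y} = \sqrt{\frac{486086}{345561} + - 3 \left(-4\right) 8 \left(-195\right)} = \sqrt{486086 \cdot \frac{1}{345561} + \left(-1\right) \left(-12\right) 8 \left(-195\right)} = \sqrt{\frac{486086}{345561} + 12 \cdot 8 \left(-195\right)} = \sqrt{\frac{486086}{345561} + 96 \left(-195\right)} = \sqrt{\frac{486086}{345561} - 18720} = \sqrt{- \frac{6468415834}{345561}} = \frac{i \sqrt{2235232244012874}}{345561}$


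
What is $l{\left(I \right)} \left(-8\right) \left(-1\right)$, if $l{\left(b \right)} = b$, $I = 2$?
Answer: $16$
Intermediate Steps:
$l{\left(I \right)} \left(-8\right) \left(-1\right) = 2 \left(-8\right) \left(-1\right) = \left(-16\right) \left(-1\right) = 16$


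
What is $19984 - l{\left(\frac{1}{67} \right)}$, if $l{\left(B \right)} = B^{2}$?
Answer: $\frac{89708175}{4489} \approx 19984.0$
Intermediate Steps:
$19984 - l{\left(\frac{1}{67} \right)} = 19984 - \left(\frac{1}{67}\right)^{2} = 19984 - \frac{1}{4489} = \frac{89708175}{4489}$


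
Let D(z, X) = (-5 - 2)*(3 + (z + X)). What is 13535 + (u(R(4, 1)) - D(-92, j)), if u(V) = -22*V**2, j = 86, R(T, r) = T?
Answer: 13162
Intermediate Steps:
D(z, X) = -21 - 7*X - 7*z (D(z, X) = -7*(3 + (X + z)) = -7*(3 + X + z) = -21 - 7*X - 7*z)
13535 + (u(R(4, 1)) - D(-92, j)) = 13535 + (-22*4**2 - (-21 - 7*86 - 7*(-92))) = 13535 + (-22*16 - (-21 - 602 + 644)) = 13535 + (-352 - 1*21) = 13535 + (-352 - 21) = 13535 - 373 = 13162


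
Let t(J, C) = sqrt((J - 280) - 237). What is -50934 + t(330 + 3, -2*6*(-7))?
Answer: -50934 + 2*I*sqrt(46) ≈ -50934.0 + 13.565*I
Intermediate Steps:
t(J, C) = sqrt(-517 + J) (t(J, C) = sqrt((-280 + J) - 237) = sqrt(-517 + J))
-50934 + t(330 + 3, -2*6*(-7)) = -50934 + sqrt(-517 + (330 + 3)) = -50934 + sqrt(-517 + 333) = -50934 + sqrt(-184) = -50934 + 2*I*sqrt(46)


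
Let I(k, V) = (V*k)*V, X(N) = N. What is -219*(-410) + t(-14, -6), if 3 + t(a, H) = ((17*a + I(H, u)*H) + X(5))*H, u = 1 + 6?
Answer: 80601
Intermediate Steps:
u = 7
I(k, V) = k*V²
t(a, H) = -3 + H*(5 + 17*a + 49*H²) (t(a, H) = -3 + ((17*a + (H*7²)*H) + 5)*H = -3 + ((17*a + (H*49)*H) + 5)*H = -3 + ((17*a + (49*H)*H) + 5)*H = -3 + ((17*a + 49*H²) + 5)*H = -3 + (5 + 17*a + 49*H²)*H = -3 + H*(5 + 17*a + 49*H²))
-219*(-410) + t(-14, -6) = -219*(-410) + (-3 + 5*(-6) + 49*(-6)³ + 17*(-6)*(-14)) = 89790 + (-3 - 30 + 49*(-216) + 1428) = 89790 + (-3 - 30 - 10584 + 1428) = 89790 - 9189 = 80601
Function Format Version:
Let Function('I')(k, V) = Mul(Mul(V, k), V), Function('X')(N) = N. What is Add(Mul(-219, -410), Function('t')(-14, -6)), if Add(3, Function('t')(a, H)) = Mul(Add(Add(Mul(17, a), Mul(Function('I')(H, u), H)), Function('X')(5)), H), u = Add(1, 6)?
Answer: 80601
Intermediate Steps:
u = 7
Function('I')(k, V) = Mul(k, Pow(V, 2))
Function('t')(a, H) = Add(-3, Mul(H, Add(5, Mul(17, a), Mul(49, Pow(H, 2))))) (Function('t')(a, H) = Add(-3, Mul(Add(Add(Mul(17, a), Mul(Mul(H, Pow(7, 2)), H)), 5), H)) = Add(-3, Mul(Add(Add(Mul(17, a), Mul(Mul(H, 49), H)), 5), H)) = Add(-3, Mul(Add(Add(Mul(17, a), Mul(Mul(49, H), H)), 5), H)) = Add(-3, Mul(Add(Add(Mul(17, a), Mul(49, Pow(H, 2))), 5), H)) = Add(-3, Mul(Add(5, Mul(17, a), Mul(49, Pow(H, 2))), H)) = Add(-3, Mul(H, Add(5, Mul(17, a), Mul(49, Pow(H, 2))))))
Add(Mul(-219, -410), Function('t')(-14, -6)) = Add(Mul(-219, -410), Add(-3, Mul(5, -6), Mul(49, Pow(-6, 3)), Mul(17, -6, -14))) = Add(89790, Add(-3, -30, Mul(49, -216), 1428)) = Add(89790, Add(-3, -30, -10584, 1428)) = Add(89790, -9189) = 80601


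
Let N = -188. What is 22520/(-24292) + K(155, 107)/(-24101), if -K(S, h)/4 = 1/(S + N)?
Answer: -4477749082/4830057309 ≈ -0.92706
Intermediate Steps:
K(S, h) = -4/(-188 + S) (K(S, h) = -4/(S - 188) = -4/(-188 + S))
22520/(-24292) + K(155, 107)/(-24101) = 22520/(-24292) - 4/(-188 + 155)/(-24101) = 22520*(-1/24292) - 4/(-33)*(-1/24101) = -5630/6073 - 4*(-1/33)*(-1/24101) = -5630/6073 + (4/33)*(-1/24101) = -5630/6073 - 4/795333 = -4477749082/4830057309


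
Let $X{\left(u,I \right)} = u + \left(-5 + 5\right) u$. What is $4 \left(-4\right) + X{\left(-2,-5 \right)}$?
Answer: $-18$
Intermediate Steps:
$X{\left(u,I \right)} = u$ ($X{\left(u,I \right)} = u + 0 u = u + 0 = u$)
$4 \left(-4\right) + X{\left(-2,-5 \right)} = 4 \left(-4\right) - 2 = -16 - 2 = -18$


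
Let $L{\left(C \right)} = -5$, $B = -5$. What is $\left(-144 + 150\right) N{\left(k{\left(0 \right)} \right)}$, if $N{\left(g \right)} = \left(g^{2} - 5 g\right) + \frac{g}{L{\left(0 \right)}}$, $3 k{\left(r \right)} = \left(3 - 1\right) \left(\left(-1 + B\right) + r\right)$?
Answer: $\frac{1104}{5} \approx 220.8$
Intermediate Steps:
$k{\left(r \right)} = -4 + \frac{2 r}{3}$ ($k{\left(r \right)} = \frac{\left(3 - 1\right) \left(\left(-1 - 5\right) + r\right)}{3} = \frac{2 \left(-6 + r\right)}{3} = \frac{-12 + 2 r}{3} = -4 + \frac{2 r}{3}$)
$N{\left(g \right)} = g^{2} - \frac{26 g}{5}$ ($N{\left(g \right)} = \left(g^{2} - 5 g\right) + \frac{g}{-5} = \left(g^{2} - 5 g\right) + g \left(- \frac{1}{5}\right) = \left(g^{2} - 5 g\right) - \frac{g}{5} = g^{2} - \frac{26 g}{5}$)
$\left(-144 + 150\right) N{\left(k{\left(0 \right)} \right)} = \left(-144 + 150\right) \frac{\left(-4 + \frac{2}{3} \cdot 0\right) \left(-26 + 5 \left(-4 + \frac{2}{3} \cdot 0\right)\right)}{5} = 6 \frac{\left(-4 + 0\right) \left(-26 + 5 \left(-4 + 0\right)\right)}{5} = 6 \cdot \frac{1}{5} \left(-4\right) \left(-26 + 5 \left(-4\right)\right) = 6 \cdot \frac{1}{5} \left(-4\right) \left(-26 - 20\right) = 6 \cdot \frac{1}{5} \left(-4\right) \left(-46\right) = 6 \cdot \frac{184}{5} = \frac{1104}{5}$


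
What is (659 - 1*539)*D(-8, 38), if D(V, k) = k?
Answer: 4560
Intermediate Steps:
(659 - 1*539)*D(-8, 38) = (659 - 1*539)*38 = (659 - 539)*38 = 120*38 = 4560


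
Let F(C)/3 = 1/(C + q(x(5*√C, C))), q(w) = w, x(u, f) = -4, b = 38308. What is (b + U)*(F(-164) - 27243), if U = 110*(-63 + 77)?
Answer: -7599058429/7 ≈ -1.0856e+9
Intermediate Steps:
U = 1540 (U = 110*14 = 1540)
F(C) = 3/(-4 + C) (F(C) = 3/(C - 4) = 3/(-4 + C))
(b + U)*(F(-164) - 27243) = (38308 + 1540)*(3/(-4 - 164) - 27243) = 39848*(3/(-168) - 27243) = 39848*(3*(-1/168) - 27243) = 39848*(-1/56 - 27243) = 39848*(-1525609/56) = -7599058429/7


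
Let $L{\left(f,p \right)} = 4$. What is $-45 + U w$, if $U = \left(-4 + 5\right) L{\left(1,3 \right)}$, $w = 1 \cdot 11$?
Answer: $-1$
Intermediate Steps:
$w = 11$
$U = 4$ ($U = \left(-4 + 5\right) 4 = 1 \cdot 4 = 4$)
$-45 + U w = -45 + 4 \cdot 11 = -45 + 44 = -1$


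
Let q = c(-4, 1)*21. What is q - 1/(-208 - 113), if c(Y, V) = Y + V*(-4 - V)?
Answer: -60668/321 ≈ -189.00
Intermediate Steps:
q = -189 (q = (-4 - 1*1**2 - 4*1)*21 = (-4 - 1*1 - 4)*21 = (-4 - 1 - 4)*21 = -9*21 = -189)
q - 1/(-208 - 113) = -189 - 1/(-208 - 113) = -189 - 1/(-321) = -189 - 1*(-1/321) = -189 + 1/321 = -60668/321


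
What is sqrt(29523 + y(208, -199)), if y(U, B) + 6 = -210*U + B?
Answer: I*sqrt(14362) ≈ 119.84*I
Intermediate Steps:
y(U, B) = -6 + B - 210*U (y(U, B) = -6 + (-210*U + B) = -6 + (B - 210*U) = -6 + B - 210*U)
sqrt(29523 + y(208, -199)) = sqrt(29523 + (-6 - 199 - 210*208)) = sqrt(29523 + (-6 - 199 - 43680)) = sqrt(29523 - 43885) = sqrt(-14362) = I*sqrt(14362)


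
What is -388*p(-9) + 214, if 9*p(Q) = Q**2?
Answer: -3278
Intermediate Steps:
p(Q) = Q**2/9
-388*p(-9) + 214 = -388*(-9)**2/9 + 214 = -388*81/9 + 214 = -388*9 + 214 = -3492 + 214 = -3278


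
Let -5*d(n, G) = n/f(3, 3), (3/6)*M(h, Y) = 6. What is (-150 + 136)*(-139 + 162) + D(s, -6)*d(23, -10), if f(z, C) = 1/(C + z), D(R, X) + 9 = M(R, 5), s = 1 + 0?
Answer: -2024/5 ≈ -404.80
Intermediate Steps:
M(h, Y) = 12 (M(h, Y) = 2*6 = 12)
s = 1
D(R, X) = 3 (D(R, X) = -9 + 12 = 3)
d(n, G) = -6*n/5 (d(n, G) = -n/(5*(1/(3 + 3))) = -n/(5*(1/6)) = -n/(5*⅙) = -n*6/5 = -6*n/5)
(-150 + 136)*(-139 + 162) + D(s, -6)*d(23, -10) = (-150 + 136)*(-139 + 162) + 3*(-6/5*23) = -14*23 + 3*(-138/5) = -322 - 414/5 = -2024/5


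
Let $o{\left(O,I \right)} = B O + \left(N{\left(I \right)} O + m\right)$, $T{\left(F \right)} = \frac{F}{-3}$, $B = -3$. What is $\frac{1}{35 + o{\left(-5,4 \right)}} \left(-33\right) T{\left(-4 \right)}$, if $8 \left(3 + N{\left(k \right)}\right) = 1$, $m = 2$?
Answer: $- \frac{352}{531} \approx -0.6629$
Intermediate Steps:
$N{\left(k \right)} = - \frac{23}{8}$ ($N{\left(k \right)} = -3 + \frac{1}{8} \cdot 1 = -3 + \frac{1}{8} = - \frac{23}{8}$)
$T{\left(F \right)} = - \frac{F}{3}$ ($T{\left(F \right)} = F \left(- \frac{1}{3}\right) = - \frac{F}{3}$)
$o{\left(O,I \right)} = 2 - \frac{47 O}{8}$ ($o{\left(O,I \right)} = - 3 O - \left(-2 + \frac{23 O}{8}\right) = 2 - \frac{47 O}{8}$)
$\frac{1}{35 + o{\left(-5,4 \right)}} \left(-33\right) T{\left(-4 \right)} = \frac{1}{35 + \left(2 - - \frac{235}{8}\right)} \left(-33\right) \left(\left(- \frac{1}{3}\right) \left(-4\right)\right) = \frac{1}{35 + \left(2 + \frac{235}{8}\right)} \left(-33\right) \frac{4}{3} = \frac{1}{35 + \frac{251}{8}} \left(-33\right) \frac{4}{3} = \frac{1}{\frac{531}{8}} \left(-33\right) \frac{4}{3} = \frac{8}{531} \left(-33\right) \frac{4}{3} = \left(- \frac{88}{177}\right) \frac{4}{3} = - \frac{352}{531}$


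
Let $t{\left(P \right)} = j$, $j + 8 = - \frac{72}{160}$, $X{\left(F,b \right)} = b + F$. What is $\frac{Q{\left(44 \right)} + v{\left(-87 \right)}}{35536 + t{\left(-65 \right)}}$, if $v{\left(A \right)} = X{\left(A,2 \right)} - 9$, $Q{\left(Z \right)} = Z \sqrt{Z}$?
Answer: $- \frac{1880}{710551} + \frac{1760 \sqrt{11}}{710551} \approx 0.0055693$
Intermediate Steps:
$X{\left(F,b \right)} = F + b$
$j = - \frac{169}{20}$ ($j = -8 - \frac{72}{160} = -8 - \frac{9}{20} = - \frac{169}{20} \approx -8.45$)
$Q{\left(Z \right)} = Z^{\frac{3}{2}}$
$v{\left(A \right)} = -7 + A$ ($v{\left(A \right)} = \left(A + 2\right) - 9 = \left(2 + A\right) - 9 = -7 + A$)
$t{\left(P \right)} = - \frac{169}{20}$
$\frac{Q{\left(44 \right)} + v{\left(-87 \right)}}{35536 + t{\left(-65 \right)}} = \frac{44^{\frac{3}{2}} - 94}{35536 - \frac{169}{20}} = \frac{88 \sqrt{11} - 94}{\frac{710551}{20}} = \left(-94 + 88 \sqrt{11}\right) \frac{20}{710551} = - \frac{1880}{710551} + \frac{1760 \sqrt{11}}{710551}$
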